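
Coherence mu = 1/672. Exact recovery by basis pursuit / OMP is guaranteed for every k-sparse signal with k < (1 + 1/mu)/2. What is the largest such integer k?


1/mu = 672.
1 + 1/mu = 673.
(1 + 1/mu)/2 = 336.5 is not an integer, so k_max = floor(336.5) = 336.

336


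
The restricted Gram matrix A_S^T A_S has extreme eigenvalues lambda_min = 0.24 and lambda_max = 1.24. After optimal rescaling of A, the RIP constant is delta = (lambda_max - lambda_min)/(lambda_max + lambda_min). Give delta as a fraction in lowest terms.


lambda_max - lambda_min = 1.24 - 0.24 = 1.00.
lambda_max + lambda_min = 1.24 + 0.24 = 1.48.
delta = 1.00/1.48 = 100/148 = 25/37.

25/37


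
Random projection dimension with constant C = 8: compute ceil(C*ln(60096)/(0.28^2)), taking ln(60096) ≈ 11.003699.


ln(60096) ≈ 11.003699.
eps^2 = 0.28^2 = 0.0784.
C*ln(N)/eps^2 ≈ 8*11.003699/0.0784 ≈ 1122.8264.
m = ceil(1122.8264) = 1123.

1123


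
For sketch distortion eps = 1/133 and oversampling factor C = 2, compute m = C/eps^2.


1/eps = 133.
(1/eps)^2 = 17689.
m = 2*17689 = 35378.

35378


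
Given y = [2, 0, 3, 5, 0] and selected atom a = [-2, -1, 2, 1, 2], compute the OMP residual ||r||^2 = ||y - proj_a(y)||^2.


a^T a = 14.
a^T y = 7.
coeff = 7/14 = 1/2.
||r||^2 = 69/2.

69/2


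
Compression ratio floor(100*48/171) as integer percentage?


100*m/n = 100*48/171 ≈ 28.0702.
floor = 28.

28


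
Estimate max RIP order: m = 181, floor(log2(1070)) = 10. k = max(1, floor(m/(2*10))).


floor(log2(1070)) = 10.
2*10 = 20.
m/(2*floor(log2(n))) = 181/20 ≈ 9.05.
floor = 9.
k = max(1, 9) = 9.

9


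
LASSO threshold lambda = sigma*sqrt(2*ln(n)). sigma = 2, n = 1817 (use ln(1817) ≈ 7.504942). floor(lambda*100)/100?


ln(1817) ≈ 7.504942.
2*ln(n) ≈ 15.009884.
sqrt(2*ln(n)) ≈ sqrt(15.009884) ≈ 3.874259.
lambda ≈ 2*3.874259 = 7.748518.
floor(lambda*100)/100 = 7.74.

7.74


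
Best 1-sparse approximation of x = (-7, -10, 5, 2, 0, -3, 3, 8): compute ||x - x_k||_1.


Sorted |x_i| descending: [10, 8, 7, 5, 3, 3, 2, 0]
Keep top 1: [10]
Tail entries: [8, 7, 5, 3, 3, 2, 0]
L1 error = sum of tail = 28.

28


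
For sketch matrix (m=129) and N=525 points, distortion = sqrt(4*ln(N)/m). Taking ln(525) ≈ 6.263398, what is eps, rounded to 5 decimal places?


ln(525) ≈ 6.263398.
4*ln(N)/m ≈ 4*6.263398/129 ≈ 0.19421389.
eps = sqrt(0.19421389) ≈ 0.4406971 ≈ 0.44070.

0.44070


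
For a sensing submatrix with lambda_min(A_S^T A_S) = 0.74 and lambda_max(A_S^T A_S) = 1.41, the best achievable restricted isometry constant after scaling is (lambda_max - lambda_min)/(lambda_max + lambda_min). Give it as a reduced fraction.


lambda_max - lambda_min = 1.41 - 0.74 = 0.67.
lambda_max + lambda_min = 1.41 + 0.74 = 2.15.
delta = 0.67/2.15 = 67/215.

67/215


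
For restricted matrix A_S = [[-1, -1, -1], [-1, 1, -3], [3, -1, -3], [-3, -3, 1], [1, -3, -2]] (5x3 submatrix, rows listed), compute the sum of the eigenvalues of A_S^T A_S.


Sum of eigenvalues of A_S^T A_S = trace(A_S^T A_S) = sum of squared column norms of A_S.
A_S^T A_S diagonal: [21, 21, 24].
trace = 21 + 21 + 24 = 66.

66


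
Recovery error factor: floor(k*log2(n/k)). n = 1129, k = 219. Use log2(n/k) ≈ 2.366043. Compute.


log2(n/k) = log2(1129/219) ≈ 2.366043.
k*log2(n/k) ≈ 219*2.366043 = 518.163417.
floor(518.163417) = 518.

518


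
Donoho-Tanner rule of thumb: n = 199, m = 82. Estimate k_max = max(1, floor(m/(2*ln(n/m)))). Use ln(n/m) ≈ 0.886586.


n/m = 199/82.
ln(n/m) ≈ 0.886586.
2*ln(n/m) ≈ 1.773172.
m/(2*ln(n/m)) ≈ 82/1.773172 ≈ 46.2448.
floor = 46.
k_max = max(1, 46) = 46.

46


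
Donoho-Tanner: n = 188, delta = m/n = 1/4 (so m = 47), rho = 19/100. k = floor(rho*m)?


m = 1/4*188 = 47.
rho = 19/100.
rho*m = 19/100*47 = 8.93.
k = floor(8.93) = 8.

8


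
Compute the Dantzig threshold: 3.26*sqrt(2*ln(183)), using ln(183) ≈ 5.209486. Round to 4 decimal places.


ln(183) ≈ 5.209486.
2*ln(n) ≈ 10.418972.
sqrt(2*ln(n)) ≈ sqrt(10.418972) ≈ 3.227843.
threshold ≈ 3.26*3.227843 = 10.52276818 ≈ 10.5228.

10.5228


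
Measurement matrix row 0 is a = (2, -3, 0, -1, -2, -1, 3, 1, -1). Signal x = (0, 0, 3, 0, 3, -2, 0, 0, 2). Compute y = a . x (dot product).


Non-zero terms: ['0*3', '-2*3', '-1*-2', '-1*2']
Products: [0, -6, 2, -2]
y = sum = -6.

-6


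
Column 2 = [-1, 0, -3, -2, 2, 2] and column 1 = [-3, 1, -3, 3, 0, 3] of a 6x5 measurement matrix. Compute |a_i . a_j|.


Inner product: -1*-3 + 0*1 + -3*-3 + -2*3 + 2*0 + 2*3
Products: [3, 0, 9, -6, 0, 6]
Sum = 12.
|dot| = 12.

12


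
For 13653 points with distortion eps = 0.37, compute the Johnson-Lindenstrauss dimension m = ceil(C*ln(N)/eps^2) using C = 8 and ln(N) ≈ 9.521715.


ln(13653) ≈ 9.521715.
eps^2 = 0.37^2 = 0.1369.
C*ln(N)/eps^2 ≈ 8*9.521715/0.1369 ≈ 556.4187.
m = ceil(556.4187) = 557.

557


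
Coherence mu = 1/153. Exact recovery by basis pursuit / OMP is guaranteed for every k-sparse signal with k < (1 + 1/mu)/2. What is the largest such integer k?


1/mu = 153.
1 + 1/mu = 154.
(1 + 1/mu)/2 = 77 is an integer and the inequality is strict, so k_max = 77 - 1 = 76.

76


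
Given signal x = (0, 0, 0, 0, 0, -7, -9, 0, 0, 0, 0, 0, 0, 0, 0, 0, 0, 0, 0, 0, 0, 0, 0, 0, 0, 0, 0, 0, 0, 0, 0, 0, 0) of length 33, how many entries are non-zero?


Non-zero positions: [5, 6].
Sparsity = 2.

2


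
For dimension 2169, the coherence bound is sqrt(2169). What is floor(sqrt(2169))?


46^2 = 2116 <= 2169 < 2209 = 47^2, so 46 <= sqrt(2169) < 47.
floor(sqrt(2169)) = 46.

46


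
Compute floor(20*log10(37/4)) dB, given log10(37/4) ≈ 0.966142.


||x||/||e|| = 37/4.
log10(37/4) ≈ 0.966142.
20*log10(||x||/||e||) ≈ 20*0.966142 = 19.32284.
floor(19.32284) = 19.

19


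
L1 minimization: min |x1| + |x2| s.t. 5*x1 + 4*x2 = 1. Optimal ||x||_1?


Axis intercepts:
  x1 = 1/5, x2 = 0: L1 = 1/5
  x1 = 0, x2 = 1/4: L1 = 1/4
x* = (1/5, 0)
||x*||_1 = 1/5.

1/5


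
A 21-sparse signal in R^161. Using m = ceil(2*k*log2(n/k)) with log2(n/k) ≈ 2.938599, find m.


log2(n/k) = log2(161/21) ≈ 2.938599.
2*k*log2(n/k) ≈ 2*21*2.938599 = 123.421158.
m = ceil(123.421158) = 124.

124


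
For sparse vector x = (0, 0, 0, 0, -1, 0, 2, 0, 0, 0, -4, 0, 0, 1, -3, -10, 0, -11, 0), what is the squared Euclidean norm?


Non-zero entries: [(4, -1), (6, 2), (10, -4), (13, 1), (14, -3), (15, -10), (17, -11)]
Squares: [1, 4, 16, 1, 9, 100, 121]
||x||_2^2 = sum = 252.

252


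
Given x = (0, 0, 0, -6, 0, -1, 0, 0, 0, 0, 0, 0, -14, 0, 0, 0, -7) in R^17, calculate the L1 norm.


Non-zero entries: [(3, -6), (5, -1), (12, -14), (16, -7)]
Absolute values: [6, 1, 14, 7]
||x||_1 = sum = 28.

28


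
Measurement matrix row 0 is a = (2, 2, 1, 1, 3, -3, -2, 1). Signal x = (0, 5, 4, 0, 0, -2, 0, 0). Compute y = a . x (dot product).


Non-zero terms: ['2*5', '1*4', '-3*-2']
Products: [10, 4, 6]
y = sum = 20.

20


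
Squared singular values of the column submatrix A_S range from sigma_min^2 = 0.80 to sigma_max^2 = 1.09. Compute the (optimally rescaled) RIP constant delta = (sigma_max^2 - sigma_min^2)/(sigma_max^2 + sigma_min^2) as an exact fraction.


lambda_max - lambda_min = 1.09 - 0.80 = 0.29.
lambda_max + lambda_min = 1.09 + 0.80 = 1.89.
delta = 0.29/1.89 = 29/189.

29/189


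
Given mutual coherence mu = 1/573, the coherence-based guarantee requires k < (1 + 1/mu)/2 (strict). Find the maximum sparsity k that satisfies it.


1/mu = 573.
1 + 1/mu = 574.
(1 + 1/mu)/2 = 287 is an integer and the inequality is strict, so k_max = 287 - 1 = 286.

286


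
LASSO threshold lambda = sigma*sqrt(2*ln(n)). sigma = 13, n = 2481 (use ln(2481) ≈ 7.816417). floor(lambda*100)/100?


ln(2481) ≈ 7.816417.
2*ln(n) ≈ 15.632834.
sqrt(2*ln(n)) ≈ sqrt(15.632834) ≈ 3.953838.
lambda ≈ 13*3.953838 = 51.399894.
floor(lambda*100)/100 = 51.39.

51.39


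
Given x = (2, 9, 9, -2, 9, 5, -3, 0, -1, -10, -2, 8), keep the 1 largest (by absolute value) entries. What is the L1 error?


Sorted |x_i| descending: [10, 9, 9, 9, 8, 5, 3, 2, 2, 2, 1, 0]
Keep top 1: [10]
Tail entries: [9, 9, 9, 8, 5, 3, 2, 2, 2, 1, 0]
L1 error = sum of tail = 50.

50


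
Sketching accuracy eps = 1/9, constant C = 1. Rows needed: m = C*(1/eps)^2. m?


1/eps = 9.
(1/eps)^2 = 81.
m = 1*81 = 81.

81


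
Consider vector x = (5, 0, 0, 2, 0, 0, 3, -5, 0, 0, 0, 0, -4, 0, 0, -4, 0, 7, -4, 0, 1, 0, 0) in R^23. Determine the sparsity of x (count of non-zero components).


Non-zero positions: [0, 3, 6, 7, 12, 15, 17, 18, 20].
Sparsity = 9.

9


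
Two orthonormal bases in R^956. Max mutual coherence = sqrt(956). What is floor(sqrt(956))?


30^2 = 900 <= 956 < 961 = 31^2, so 30 <= sqrt(956) < 31.
floor(sqrt(956)) = 30.

30


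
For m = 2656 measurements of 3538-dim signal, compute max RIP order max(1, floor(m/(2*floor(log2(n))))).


floor(log2(3538)) = 11.
2*11 = 22.
m/(2*floor(log2(n))) = 2656/22 ≈ 120.7273.
floor = 120.
k = max(1, 120) = 120.

120


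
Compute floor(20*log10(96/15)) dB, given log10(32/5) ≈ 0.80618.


||x||/||e|| = 96/15 = 32/5.
log10(32/5) ≈ 0.80618.
20*log10(||x||/||e||) ≈ 20*0.80618 = 16.1236.
floor(16.1236) = 16.

16


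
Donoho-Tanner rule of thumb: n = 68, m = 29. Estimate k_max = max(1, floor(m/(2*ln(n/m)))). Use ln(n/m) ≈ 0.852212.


n/m = 68/29.
ln(n/m) ≈ 0.852212.
2*ln(n/m) ≈ 1.704424.
m/(2*ln(n/m)) ≈ 29/1.704424 ≈ 17.0145.
floor = 17.
k_max = max(1, 17) = 17.

17


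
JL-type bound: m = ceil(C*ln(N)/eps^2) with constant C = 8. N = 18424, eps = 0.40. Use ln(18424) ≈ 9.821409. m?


ln(18424) ≈ 9.821409.
eps^2 = 0.40^2 = 0.16.
C*ln(N)/eps^2 ≈ 8*9.821409/0.16 ≈ 491.0704.
m = ceil(491.0704) = 492.

492


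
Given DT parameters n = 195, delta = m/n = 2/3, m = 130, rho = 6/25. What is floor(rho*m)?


m = 2/3*195 = 130.
rho = 6/25.
rho*m = 6/25*130 = 31.2.
k = floor(31.2) = 31.

31


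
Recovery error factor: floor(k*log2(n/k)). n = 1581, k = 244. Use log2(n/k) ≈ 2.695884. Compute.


log2(n/k) = log2(1581/244) ≈ 2.695884.
k*log2(n/k) ≈ 244*2.695884 = 657.795696.
floor(657.795696) = 657.

657


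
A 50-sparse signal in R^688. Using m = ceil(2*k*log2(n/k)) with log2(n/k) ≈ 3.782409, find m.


log2(n/k) = log2(688/50) ≈ 3.782409.
2*k*log2(n/k) ≈ 2*50*3.782409 = 378.2409.
m = ceil(378.2409) = 379.

379


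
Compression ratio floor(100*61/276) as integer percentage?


100*m/n = 100*61/276 ≈ 22.1014.
floor = 22.

22


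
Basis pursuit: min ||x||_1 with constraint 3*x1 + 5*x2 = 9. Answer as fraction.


Axis intercepts:
  x1 = 3, x2 = 0: L1 = 3
  x1 = 0, x2 = 9/5: L1 = 9/5
x* = (0, 9/5)
||x*||_1 = 9/5.

9/5


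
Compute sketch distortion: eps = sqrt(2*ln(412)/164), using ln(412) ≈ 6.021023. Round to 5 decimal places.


ln(412) ≈ 6.021023.
2*ln(N)/m ≈ 2*6.021023/164 ≈ 0.07342711.
eps = sqrt(0.07342711) ≈ 0.2709744 ≈ 0.27097.

0.27097


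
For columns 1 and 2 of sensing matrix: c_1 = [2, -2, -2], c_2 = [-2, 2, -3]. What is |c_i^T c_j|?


Inner product: 2*-2 + -2*2 + -2*-3
Products: [-4, -4, 6]
Sum = -2.
|dot| = 2.

2


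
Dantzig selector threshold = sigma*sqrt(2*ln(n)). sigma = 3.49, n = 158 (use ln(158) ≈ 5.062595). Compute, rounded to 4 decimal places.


ln(158) ≈ 5.062595.
2*ln(n) ≈ 10.12519.
sqrt(2*ln(n)) ≈ sqrt(10.12519) ≈ 3.18201.
threshold ≈ 3.49*3.18201 = 11.1052149 ≈ 11.1052.

11.1052


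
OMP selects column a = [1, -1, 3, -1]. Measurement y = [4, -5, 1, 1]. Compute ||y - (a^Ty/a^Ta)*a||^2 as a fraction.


a^T a = 12.
a^T y = 11.
coeff = 11/12 = 11/12.
||r||^2 = 395/12.

395/12


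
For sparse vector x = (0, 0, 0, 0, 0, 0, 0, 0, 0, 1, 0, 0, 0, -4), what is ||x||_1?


Non-zero entries: [(9, 1), (13, -4)]
Absolute values: [1, 4]
||x||_1 = sum = 5.

5


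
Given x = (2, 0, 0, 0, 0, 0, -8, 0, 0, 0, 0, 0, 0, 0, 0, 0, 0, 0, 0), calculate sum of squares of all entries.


Non-zero entries: [(0, 2), (6, -8)]
Squares: [4, 64]
||x||_2^2 = sum = 68.

68


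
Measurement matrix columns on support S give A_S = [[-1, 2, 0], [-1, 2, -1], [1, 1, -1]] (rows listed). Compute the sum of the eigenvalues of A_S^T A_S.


Sum of eigenvalues of A_S^T A_S = trace(A_S^T A_S) = sum of squared column norms of A_S.
A_S^T A_S diagonal: [3, 9, 2].
trace = 3 + 9 + 2 = 14.

14


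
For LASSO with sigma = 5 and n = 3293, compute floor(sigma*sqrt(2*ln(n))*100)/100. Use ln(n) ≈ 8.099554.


ln(3293) ≈ 8.099554.
2*ln(n) ≈ 16.199108.
sqrt(2*ln(n)) ≈ sqrt(16.199108) ≈ 4.024812.
lambda ≈ 5*4.024812 = 20.12406.
floor(lambda*100)/100 = 20.12.

20.12


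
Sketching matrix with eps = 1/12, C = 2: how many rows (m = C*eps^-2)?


1/eps = 12.
(1/eps)^2 = 144.
m = 2*144 = 288.

288


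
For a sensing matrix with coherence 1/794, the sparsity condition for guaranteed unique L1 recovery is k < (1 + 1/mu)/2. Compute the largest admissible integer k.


1/mu = 794.
1 + 1/mu = 795.
(1 + 1/mu)/2 = 397.5 is not an integer, so k_max = floor(397.5) = 397.

397


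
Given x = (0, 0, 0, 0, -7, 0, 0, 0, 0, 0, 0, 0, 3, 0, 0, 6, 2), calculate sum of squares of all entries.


Non-zero entries: [(4, -7), (12, 3), (15, 6), (16, 2)]
Squares: [49, 9, 36, 4]
||x||_2^2 = sum = 98.

98


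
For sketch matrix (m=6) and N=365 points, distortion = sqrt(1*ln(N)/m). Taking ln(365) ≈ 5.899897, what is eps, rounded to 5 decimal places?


ln(365) ≈ 5.899897.
1*ln(N)/m ≈ 1*5.899897/6 ≈ 0.98331617.
eps = sqrt(0.98331617) ≈ 0.991623 ≈ 0.99162.

0.99162


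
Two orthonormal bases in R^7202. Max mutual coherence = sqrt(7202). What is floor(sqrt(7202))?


84^2 = 7056 <= 7202 < 7225 = 85^2, so 84 <= sqrt(7202) < 85.
floor(sqrt(7202)) = 84.

84


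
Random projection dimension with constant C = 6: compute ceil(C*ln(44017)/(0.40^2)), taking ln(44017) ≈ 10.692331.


ln(44017) ≈ 10.692331.
eps^2 = 0.40^2 = 0.16.
C*ln(N)/eps^2 ≈ 6*10.692331/0.16 ≈ 400.9624.
m = ceil(400.9624) = 401.

401


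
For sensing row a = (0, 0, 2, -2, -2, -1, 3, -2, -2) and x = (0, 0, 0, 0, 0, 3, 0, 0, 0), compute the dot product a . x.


Non-zero terms: ['-1*3']
Products: [-3]
y = sum = -3.

-3


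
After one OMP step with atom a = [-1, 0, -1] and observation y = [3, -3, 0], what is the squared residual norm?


a^T a = 2.
a^T y = -3.
coeff = -3/2 = -3/2.
||r||^2 = 27/2.

27/2


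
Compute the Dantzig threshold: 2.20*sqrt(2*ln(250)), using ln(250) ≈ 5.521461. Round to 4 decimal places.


ln(250) ≈ 5.521461.
2*ln(n) ≈ 11.042922.
sqrt(2*ln(n)) ≈ sqrt(11.042922) ≈ 3.323089.
threshold ≈ 2.20*3.323089 = 7.3107958 ≈ 7.3108.

7.3108


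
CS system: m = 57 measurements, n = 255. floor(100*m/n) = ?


100*m/n = 100*57/255 ≈ 22.3529.
floor = 22.

22


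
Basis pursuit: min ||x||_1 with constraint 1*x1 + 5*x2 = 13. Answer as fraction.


Axis intercepts:
  x1 = 13, x2 = 0: L1 = 13
  x1 = 0, x2 = 13/5: L1 = 13/5
x* = (0, 13/5)
||x*||_1 = 13/5.

13/5


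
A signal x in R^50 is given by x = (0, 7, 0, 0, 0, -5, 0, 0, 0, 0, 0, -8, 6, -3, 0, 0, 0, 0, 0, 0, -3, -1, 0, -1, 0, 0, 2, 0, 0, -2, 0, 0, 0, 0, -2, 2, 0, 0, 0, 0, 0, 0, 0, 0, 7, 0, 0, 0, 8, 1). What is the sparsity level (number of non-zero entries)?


Non-zero positions: [1, 5, 11, 12, 13, 20, 21, 23, 26, 29, 34, 35, 44, 48, 49].
Sparsity = 15.

15


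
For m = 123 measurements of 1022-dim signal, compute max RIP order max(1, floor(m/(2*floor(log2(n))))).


floor(log2(1022)) = 9.
2*9 = 18.
m/(2*floor(log2(n))) = 123/18 ≈ 6.8333.
floor = 6.
k = max(1, 6) = 6.

6


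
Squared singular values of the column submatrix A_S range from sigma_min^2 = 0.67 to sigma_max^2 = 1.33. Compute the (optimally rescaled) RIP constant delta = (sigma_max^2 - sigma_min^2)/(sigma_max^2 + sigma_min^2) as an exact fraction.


lambda_max - lambda_min = 1.33 - 0.67 = 0.66.
lambda_max + lambda_min = 1.33 + 0.67 = 2.00.
delta = 0.66/2.00 = 66/200 = 33/100.

33/100


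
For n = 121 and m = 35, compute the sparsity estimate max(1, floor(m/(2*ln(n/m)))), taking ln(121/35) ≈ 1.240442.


n/m = 121/35.
ln(n/m) ≈ 1.240442.
2*ln(n/m) ≈ 2.480884.
m/(2*ln(n/m)) ≈ 35/2.480884 ≈ 14.1079.
floor = 14.
k_max = max(1, 14) = 14.

14


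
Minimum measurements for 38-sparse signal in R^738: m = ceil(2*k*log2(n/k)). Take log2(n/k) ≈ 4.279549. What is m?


log2(n/k) = log2(738/38) ≈ 4.279549.
2*k*log2(n/k) ≈ 2*38*4.279549 = 325.245724.
m = ceil(325.245724) = 326.

326


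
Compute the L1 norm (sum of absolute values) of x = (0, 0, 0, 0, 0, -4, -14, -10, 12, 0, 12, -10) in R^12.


Non-zero entries: [(5, -4), (6, -14), (7, -10), (8, 12), (10, 12), (11, -10)]
Absolute values: [4, 14, 10, 12, 12, 10]
||x||_1 = sum = 62.

62


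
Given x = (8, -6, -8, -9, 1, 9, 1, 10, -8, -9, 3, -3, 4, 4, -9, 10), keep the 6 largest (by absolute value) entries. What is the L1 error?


Sorted |x_i| descending: [10, 10, 9, 9, 9, 9, 8, 8, 8, 6, 4, 4, 3, 3, 1, 1]
Keep top 6: [10, 10, 9, 9, 9, 9]
Tail entries: [8, 8, 8, 6, 4, 4, 3, 3, 1, 1]
L1 error = sum of tail = 46.

46


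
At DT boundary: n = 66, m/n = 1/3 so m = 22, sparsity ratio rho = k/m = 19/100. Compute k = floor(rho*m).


m = 1/3*66 = 22.
rho = 19/100.
rho*m = 19/100*22 = 4.18.
k = floor(4.18) = 4.

4


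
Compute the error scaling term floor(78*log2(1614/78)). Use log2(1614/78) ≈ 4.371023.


log2(n/k) = log2(1614/78) ≈ 4.371023.
k*log2(n/k) ≈ 78*4.371023 = 340.939794.
floor(340.939794) = 340.

340


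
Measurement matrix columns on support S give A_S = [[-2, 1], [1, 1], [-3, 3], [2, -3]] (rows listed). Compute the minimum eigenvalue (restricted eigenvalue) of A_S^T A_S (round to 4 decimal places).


A_S^T A_S = [[18, -16], [-16, 20]].
trace = 38.
det = 104.
disc = trace^2 - 4*det = 1444 - 4*104 = 1028.
sqrt(1028) ≈ 32.062439.
lam_min = (38 - sqrt(1028))/2 ≈ (38 - 32.062439)/2 = 2.9687805 ≈ 2.9688.

2.9688


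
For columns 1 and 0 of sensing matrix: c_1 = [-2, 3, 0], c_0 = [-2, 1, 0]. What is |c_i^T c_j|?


Inner product: -2*-2 + 3*1 + 0*0
Products: [4, 3, 0]
Sum = 7.
|dot| = 7.

7


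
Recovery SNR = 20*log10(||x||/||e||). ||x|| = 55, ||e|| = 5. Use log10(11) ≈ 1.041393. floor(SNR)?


||x||/||e|| = 55/5 = 11.
log10(11) ≈ 1.041393.
20*log10(||x||/||e||) ≈ 20*1.041393 = 20.82786.
floor(20.82786) = 20.

20


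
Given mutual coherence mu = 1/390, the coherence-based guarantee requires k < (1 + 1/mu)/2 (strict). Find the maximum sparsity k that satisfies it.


1/mu = 390.
1 + 1/mu = 391.
(1 + 1/mu)/2 = 195.5 is not an integer, so k_max = floor(195.5) = 195.

195


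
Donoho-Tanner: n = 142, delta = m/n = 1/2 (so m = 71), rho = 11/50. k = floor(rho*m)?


m = 1/2*142 = 71.
rho = 11/50.
rho*m = 11/50*71 = 15.62.
k = floor(15.62) = 15.

15


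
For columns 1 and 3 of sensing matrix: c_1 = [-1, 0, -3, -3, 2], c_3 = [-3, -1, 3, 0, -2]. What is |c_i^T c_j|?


Inner product: -1*-3 + 0*-1 + -3*3 + -3*0 + 2*-2
Products: [3, 0, -9, 0, -4]
Sum = -10.
|dot| = 10.

10


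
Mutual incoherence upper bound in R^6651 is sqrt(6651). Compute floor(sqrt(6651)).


81^2 = 6561 <= 6651 < 6724 = 82^2, so 81 <= sqrt(6651) < 82.
floor(sqrt(6651)) = 81.

81


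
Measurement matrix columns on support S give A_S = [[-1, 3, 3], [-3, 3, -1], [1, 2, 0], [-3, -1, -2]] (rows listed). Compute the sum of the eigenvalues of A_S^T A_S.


Sum of eigenvalues of A_S^T A_S = trace(A_S^T A_S) = sum of squared column norms of A_S.
A_S^T A_S diagonal: [20, 23, 14].
trace = 20 + 23 + 14 = 57.

57


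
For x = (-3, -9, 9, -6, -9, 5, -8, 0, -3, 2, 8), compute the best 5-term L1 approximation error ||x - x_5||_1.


Sorted |x_i| descending: [9, 9, 9, 8, 8, 6, 5, 3, 3, 2, 0]
Keep top 5: [9, 9, 9, 8, 8]
Tail entries: [6, 5, 3, 3, 2, 0]
L1 error = sum of tail = 19.

19


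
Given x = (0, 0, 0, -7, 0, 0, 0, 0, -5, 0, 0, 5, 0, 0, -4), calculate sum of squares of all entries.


Non-zero entries: [(3, -7), (8, -5), (11, 5), (14, -4)]
Squares: [49, 25, 25, 16]
||x||_2^2 = sum = 115.

115


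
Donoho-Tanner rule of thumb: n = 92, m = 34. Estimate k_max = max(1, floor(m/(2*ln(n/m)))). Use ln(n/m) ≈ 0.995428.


n/m = 92/34 = 46/17.
ln(n/m) ≈ 0.995428.
2*ln(n/m) ≈ 1.990856.
m/(2*ln(n/m)) ≈ 34/1.990856 ≈ 17.0781.
floor = 17.
k_max = max(1, 17) = 17.

17


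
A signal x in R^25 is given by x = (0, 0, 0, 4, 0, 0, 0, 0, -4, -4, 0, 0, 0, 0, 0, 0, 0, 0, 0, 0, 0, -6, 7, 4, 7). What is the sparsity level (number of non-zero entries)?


Non-zero positions: [3, 8, 9, 21, 22, 23, 24].
Sparsity = 7.

7


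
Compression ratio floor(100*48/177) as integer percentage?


100*m/n = 100*48/177 ≈ 27.1186.
floor = 27.

27


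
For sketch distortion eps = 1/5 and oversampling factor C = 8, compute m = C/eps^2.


1/eps = 5.
(1/eps)^2 = 25.
m = 8*25 = 200.

200


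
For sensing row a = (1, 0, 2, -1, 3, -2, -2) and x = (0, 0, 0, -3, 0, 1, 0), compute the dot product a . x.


Non-zero terms: ['-1*-3', '-2*1']
Products: [3, -2]
y = sum = 1.

1


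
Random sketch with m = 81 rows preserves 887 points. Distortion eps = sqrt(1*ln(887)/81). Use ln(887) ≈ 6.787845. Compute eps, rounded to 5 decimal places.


ln(887) ≈ 6.787845.
1*ln(N)/m ≈ 1*6.787845/81 ≈ 0.08380056.
eps = sqrt(0.08380056) ≈ 0.2894833 ≈ 0.28948.

0.28948


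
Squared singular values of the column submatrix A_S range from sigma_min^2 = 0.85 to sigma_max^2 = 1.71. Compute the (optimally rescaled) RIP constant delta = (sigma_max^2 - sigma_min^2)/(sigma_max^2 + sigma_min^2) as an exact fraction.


lambda_max - lambda_min = 1.71 - 0.85 = 0.86.
lambda_max + lambda_min = 1.71 + 0.85 = 2.56.
delta = 0.86/2.56 = 86/256 = 43/128.

43/128


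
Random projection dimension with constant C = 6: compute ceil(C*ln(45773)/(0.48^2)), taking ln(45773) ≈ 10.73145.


ln(45773) ≈ 10.73145.
eps^2 = 0.48^2 = 0.2304.
C*ln(N)/eps^2 ≈ 6*10.73145/0.2304 ≈ 279.4648.
m = ceil(279.4648) = 280.

280


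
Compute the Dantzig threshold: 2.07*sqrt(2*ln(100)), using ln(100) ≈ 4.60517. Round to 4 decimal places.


ln(100) ≈ 4.60517.
2*ln(n) ≈ 9.21034.
sqrt(2*ln(n)) ≈ sqrt(9.21034) ≈ 3.034854.
threshold ≈ 2.07*3.034854 = 6.28214778 ≈ 6.2821.

6.2821


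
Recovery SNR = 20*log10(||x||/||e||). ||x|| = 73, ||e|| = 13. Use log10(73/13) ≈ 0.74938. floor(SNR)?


||x||/||e|| = 73/13.
log10(73/13) ≈ 0.74938.
20*log10(||x||/||e||) ≈ 20*0.74938 = 14.9876.
floor(14.9876) = 14.

14


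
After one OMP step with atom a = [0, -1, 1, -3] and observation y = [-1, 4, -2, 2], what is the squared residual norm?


a^T a = 11.
a^T y = -12.
coeff = -12/11 = -12/11.
||r||^2 = 131/11.

131/11


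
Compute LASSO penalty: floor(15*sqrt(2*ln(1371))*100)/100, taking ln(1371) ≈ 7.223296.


ln(1371) ≈ 7.223296.
2*ln(n) ≈ 14.446592.
sqrt(2*ln(n)) ≈ sqrt(14.446592) ≈ 3.800867.
lambda ≈ 15*3.800867 = 57.013005.
floor(lambda*100)/100 = 57.01.

57.01


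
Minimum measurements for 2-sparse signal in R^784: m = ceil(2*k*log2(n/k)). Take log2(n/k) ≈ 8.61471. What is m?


log2(n/k) = log2(784/2) ≈ 8.61471.
2*k*log2(n/k) ≈ 2*2*8.61471 = 34.45884.
m = ceil(34.45884) = 35.

35


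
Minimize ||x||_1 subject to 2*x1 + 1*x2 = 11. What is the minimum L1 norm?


Axis intercepts:
  x1 = 11/2, x2 = 0: L1 = 11/2
  x1 = 0, x2 = 11: L1 = 11
x* = (11/2, 0)
||x*||_1 = 11/2.

11/2


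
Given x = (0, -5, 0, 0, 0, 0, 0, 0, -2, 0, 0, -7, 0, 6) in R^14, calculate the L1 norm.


Non-zero entries: [(1, -5), (8, -2), (11, -7), (13, 6)]
Absolute values: [5, 2, 7, 6]
||x||_1 = sum = 20.

20


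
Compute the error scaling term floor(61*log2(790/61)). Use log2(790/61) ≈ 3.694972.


log2(n/k) = log2(790/61) ≈ 3.694972.
k*log2(n/k) ≈ 61*3.694972 = 225.393292.
floor(225.393292) = 225.

225


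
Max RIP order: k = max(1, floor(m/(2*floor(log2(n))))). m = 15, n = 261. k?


floor(log2(261)) = 8.
2*8 = 16.
m/(2*floor(log2(n))) = 15/16 ≈ 0.9375.
floor = 0.
k = max(1, 0) = 1.

1


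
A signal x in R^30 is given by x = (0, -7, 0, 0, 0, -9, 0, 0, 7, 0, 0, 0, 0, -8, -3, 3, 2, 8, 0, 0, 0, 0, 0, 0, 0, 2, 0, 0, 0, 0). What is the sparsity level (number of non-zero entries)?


Non-zero positions: [1, 5, 8, 13, 14, 15, 16, 17, 25].
Sparsity = 9.

9


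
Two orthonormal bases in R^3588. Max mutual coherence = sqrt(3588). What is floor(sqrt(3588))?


59^2 = 3481 <= 3588 < 3600 = 60^2, so 59 <= sqrt(3588) < 60.
floor(sqrt(3588)) = 59.

59


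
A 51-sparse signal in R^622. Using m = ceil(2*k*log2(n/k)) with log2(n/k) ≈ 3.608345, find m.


log2(n/k) = log2(622/51) ≈ 3.608345.
2*k*log2(n/k) ≈ 2*51*3.608345 = 368.05119.
m = ceil(368.05119) = 369.

369


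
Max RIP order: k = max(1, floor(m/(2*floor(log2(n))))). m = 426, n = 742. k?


floor(log2(742)) = 9.
2*9 = 18.
m/(2*floor(log2(n))) = 426/18 ≈ 23.6667.
floor = 23.
k = max(1, 23) = 23.

23


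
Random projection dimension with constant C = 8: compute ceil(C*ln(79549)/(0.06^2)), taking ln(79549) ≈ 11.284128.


ln(79549) ≈ 11.284128.
eps^2 = 0.06^2 = 0.0036.
C*ln(N)/eps^2 ≈ 8*11.284128/0.0036 ≈ 25075.84.
m = ceil(25075.84) = 25076.

25076


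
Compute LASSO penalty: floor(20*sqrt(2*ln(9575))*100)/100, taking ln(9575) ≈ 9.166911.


ln(9575) ≈ 9.166911.
2*ln(n) ≈ 18.333822.
sqrt(2*ln(n)) ≈ sqrt(18.333822) ≈ 4.281801.
lambda ≈ 20*4.281801 = 85.63602.
floor(lambda*100)/100 = 85.63.

85.63


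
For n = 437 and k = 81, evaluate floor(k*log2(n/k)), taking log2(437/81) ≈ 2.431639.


log2(n/k) = log2(437/81) ≈ 2.431639.
k*log2(n/k) ≈ 81*2.431639 = 196.962759.
floor(196.962759) = 196.

196


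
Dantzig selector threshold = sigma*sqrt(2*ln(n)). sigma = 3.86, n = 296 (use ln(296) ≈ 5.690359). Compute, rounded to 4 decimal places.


ln(296) ≈ 5.690359.
2*ln(n) ≈ 11.380718.
sqrt(2*ln(n)) ≈ sqrt(11.380718) ≈ 3.373532.
threshold ≈ 3.86*3.373532 = 13.02183352 ≈ 13.0218.

13.0218


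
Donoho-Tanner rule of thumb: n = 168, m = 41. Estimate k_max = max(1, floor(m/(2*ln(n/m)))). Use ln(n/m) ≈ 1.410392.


n/m = 168/41.
ln(n/m) ≈ 1.410392.
2*ln(n/m) ≈ 2.820784.
m/(2*ln(n/m)) ≈ 41/2.820784 ≈ 14.535.
floor = 14.
k_max = max(1, 14) = 14.

14


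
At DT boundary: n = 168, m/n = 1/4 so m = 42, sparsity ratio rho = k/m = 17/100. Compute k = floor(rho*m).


m = 1/4*168 = 42.
rho = 17/100.
rho*m = 17/100*42 = 7.14.
k = floor(7.14) = 7.

7


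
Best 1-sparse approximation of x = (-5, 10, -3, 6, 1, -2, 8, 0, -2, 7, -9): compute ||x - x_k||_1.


Sorted |x_i| descending: [10, 9, 8, 7, 6, 5, 3, 2, 2, 1, 0]
Keep top 1: [10]
Tail entries: [9, 8, 7, 6, 5, 3, 2, 2, 1, 0]
L1 error = sum of tail = 43.

43


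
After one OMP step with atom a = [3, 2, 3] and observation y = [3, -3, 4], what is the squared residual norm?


a^T a = 22.
a^T y = 15.
coeff = 15/22 = 15/22.
||r||^2 = 523/22.

523/22


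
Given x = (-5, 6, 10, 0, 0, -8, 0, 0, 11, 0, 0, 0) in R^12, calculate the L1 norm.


Non-zero entries: [(0, -5), (1, 6), (2, 10), (5, -8), (8, 11)]
Absolute values: [5, 6, 10, 8, 11]
||x||_1 = sum = 40.

40


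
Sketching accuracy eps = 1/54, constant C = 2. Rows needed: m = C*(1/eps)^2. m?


1/eps = 54.
(1/eps)^2 = 2916.
m = 2*2916 = 5832.

5832


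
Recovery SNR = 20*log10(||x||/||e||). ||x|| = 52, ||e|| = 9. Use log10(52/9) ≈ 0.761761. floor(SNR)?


||x||/||e|| = 52/9.
log10(52/9) ≈ 0.761761.
20*log10(||x||/||e||) ≈ 20*0.761761 = 15.23522.
floor(15.23522) = 15.

15


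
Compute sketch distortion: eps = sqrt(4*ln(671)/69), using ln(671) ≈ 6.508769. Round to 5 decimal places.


ln(671) ≈ 6.508769.
4*ln(N)/m ≈ 4*6.508769/69 ≈ 0.37731994.
eps = sqrt(0.37731994) ≈ 0.6142637 ≈ 0.61426.

0.61426


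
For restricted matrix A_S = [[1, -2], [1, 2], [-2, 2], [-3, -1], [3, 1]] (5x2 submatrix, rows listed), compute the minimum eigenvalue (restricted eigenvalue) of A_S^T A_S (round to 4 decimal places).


A_S^T A_S = [[24, 2], [2, 14]].
trace = 38.
det = 332.
disc = trace^2 - 4*det = 1444 - 4*332 = 116.
sqrt(116) ≈ 10.770330.
lam_min = (38 - sqrt(116))/2 ≈ (38 - 10.770330)/2 = 13.614835 ≈ 13.6148.

13.6148


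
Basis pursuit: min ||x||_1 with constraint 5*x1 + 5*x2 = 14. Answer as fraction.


Axis intercepts:
  x1 = 14/5, x2 = 0: L1 = 14/5
  x1 = 0, x2 = 14/5: L1 = 14/5
x* = (14/5, 0)
||x*||_1 = 14/5.

14/5


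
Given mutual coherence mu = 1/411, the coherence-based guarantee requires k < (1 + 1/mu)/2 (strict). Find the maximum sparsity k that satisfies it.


1/mu = 411.
1 + 1/mu = 412.
(1 + 1/mu)/2 = 206 is an integer and the inequality is strict, so k_max = 206 - 1 = 205.

205


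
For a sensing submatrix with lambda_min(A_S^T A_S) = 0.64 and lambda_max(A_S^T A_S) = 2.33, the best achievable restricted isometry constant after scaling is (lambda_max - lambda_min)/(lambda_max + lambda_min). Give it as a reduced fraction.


lambda_max - lambda_min = 2.33 - 0.64 = 1.69.
lambda_max + lambda_min = 2.33 + 0.64 = 2.97.
delta = 1.69/2.97 = 169/297.

169/297


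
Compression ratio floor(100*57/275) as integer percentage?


100*m/n = 100*57/275 ≈ 20.7273.
floor = 20.

20


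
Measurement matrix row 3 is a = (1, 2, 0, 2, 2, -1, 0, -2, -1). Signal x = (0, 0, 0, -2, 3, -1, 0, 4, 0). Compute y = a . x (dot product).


Non-zero terms: ['2*-2', '2*3', '-1*-1', '-2*4']
Products: [-4, 6, 1, -8]
y = sum = -5.

-5


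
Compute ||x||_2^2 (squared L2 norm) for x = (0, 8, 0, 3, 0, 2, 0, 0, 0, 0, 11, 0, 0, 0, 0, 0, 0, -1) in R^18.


Non-zero entries: [(1, 8), (3, 3), (5, 2), (10, 11), (17, -1)]
Squares: [64, 9, 4, 121, 1]
||x||_2^2 = sum = 199.

199


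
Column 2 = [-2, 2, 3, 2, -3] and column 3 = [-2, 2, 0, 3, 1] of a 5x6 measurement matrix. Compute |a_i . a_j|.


Inner product: -2*-2 + 2*2 + 3*0 + 2*3 + -3*1
Products: [4, 4, 0, 6, -3]
Sum = 11.
|dot| = 11.

11


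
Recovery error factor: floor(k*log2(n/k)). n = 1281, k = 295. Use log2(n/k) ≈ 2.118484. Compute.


log2(n/k) = log2(1281/295) ≈ 2.118484.
k*log2(n/k) ≈ 295*2.118484 = 624.95278.
floor(624.95278) = 624.

624


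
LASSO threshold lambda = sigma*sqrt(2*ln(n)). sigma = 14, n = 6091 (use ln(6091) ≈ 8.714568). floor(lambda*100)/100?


ln(6091) ≈ 8.714568.
2*ln(n) ≈ 17.429136.
sqrt(2*ln(n)) ≈ sqrt(17.429136) ≈ 4.174822.
lambda ≈ 14*4.174822 = 58.447508.
floor(lambda*100)/100 = 58.44.

58.44


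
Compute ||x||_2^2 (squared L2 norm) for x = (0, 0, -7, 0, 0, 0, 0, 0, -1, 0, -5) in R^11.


Non-zero entries: [(2, -7), (8, -1), (10, -5)]
Squares: [49, 1, 25]
||x||_2^2 = sum = 75.

75


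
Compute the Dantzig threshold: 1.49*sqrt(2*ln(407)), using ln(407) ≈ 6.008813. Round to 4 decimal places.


ln(407) ≈ 6.008813.
2*ln(n) ≈ 12.017626.
sqrt(2*ln(n)) ≈ sqrt(12.017626) ≈ 3.466645.
threshold ≈ 1.49*3.466645 = 5.16530105 ≈ 5.1653.

5.1653


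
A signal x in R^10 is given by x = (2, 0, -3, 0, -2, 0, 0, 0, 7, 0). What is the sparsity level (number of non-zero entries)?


Non-zero positions: [0, 2, 4, 8].
Sparsity = 4.

4


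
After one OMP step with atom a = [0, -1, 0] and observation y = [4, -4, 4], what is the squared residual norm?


a^T a = 1.
a^T y = 4.
coeff = 4/1 = 4.
||r||^2 = 32.

32


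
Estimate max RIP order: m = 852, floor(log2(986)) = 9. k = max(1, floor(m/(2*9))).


floor(log2(986)) = 9.
2*9 = 18.
m/(2*floor(log2(n))) = 852/18 ≈ 47.3333.
floor = 47.
k = max(1, 47) = 47.

47


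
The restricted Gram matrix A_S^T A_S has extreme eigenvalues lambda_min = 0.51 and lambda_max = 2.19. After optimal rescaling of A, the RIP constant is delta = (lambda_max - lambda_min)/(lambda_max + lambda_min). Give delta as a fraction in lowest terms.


lambda_max - lambda_min = 2.19 - 0.51 = 1.68.
lambda_max + lambda_min = 2.19 + 0.51 = 2.70.
delta = 1.68/2.70 = 168/270 = 28/45.

28/45


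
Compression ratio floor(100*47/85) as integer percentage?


100*m/n = 100*47/85 ≈ 55.2941.
floor = 55.

55


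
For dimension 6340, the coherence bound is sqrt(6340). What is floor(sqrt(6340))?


79^2 = 6241 <= 6340 < 6400 = 80^2, so 79 <= sqrt(6340) < 80.
floor(sqrt(6340)) = 79.

79


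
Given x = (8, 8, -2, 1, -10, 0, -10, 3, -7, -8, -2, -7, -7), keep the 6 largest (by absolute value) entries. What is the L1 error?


Sorted |x_i| descending: [10, 10, 8, 8, 8, 7, 7, 7, 3, 2, 2, 1, 0]
Keep top 6: [10, 10, 8, 8, 8, 7]
Tail entries: [7, 7, 3, 2, 2, 1, 0]
L1 error = sum of tail = 22.

22


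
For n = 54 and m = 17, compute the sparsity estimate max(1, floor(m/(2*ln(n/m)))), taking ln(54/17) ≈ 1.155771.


n/m = 54/17.
ln(n/m) ≈ 1.155771.
2*ln(n/m) ≈ 2.311542.
m/(2*ln(n/m)) ≈ 17/2.311542 ≈ 7.3544.
floor = 7.
k_max = max(1, 7) = 7.

7


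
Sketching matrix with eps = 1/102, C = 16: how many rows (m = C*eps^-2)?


1/eps = 102.
(1/eps)^2 = 10404.
m = 16*10404 = 166464.

166464


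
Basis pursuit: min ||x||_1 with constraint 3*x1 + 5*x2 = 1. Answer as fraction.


Axis intercepts:
  x1 = 1/3, x2 = 0: L1 = 1/3
  x1 = 0, x2 = 1/5: L1 = 1/5
x* = (0, 1/5)
||x*||_1 = 1/5.

1/5


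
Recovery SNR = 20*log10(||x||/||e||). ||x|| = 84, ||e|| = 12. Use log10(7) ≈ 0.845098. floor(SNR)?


||x||/||e|| = 84/12 = 7.
log10(7) ≈ 0.845098.
20*log10(||x||/||e||) ≈ 20*0.845098 = 16.90196.
floor(16.90196) = 16.

16


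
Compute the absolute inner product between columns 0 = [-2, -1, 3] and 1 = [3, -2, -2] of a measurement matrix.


Inner product: -2*3 + -1*-2 + 3*-2
Products: [-6, 2, -6]
Sum = -10.
|dot| = 10.

10


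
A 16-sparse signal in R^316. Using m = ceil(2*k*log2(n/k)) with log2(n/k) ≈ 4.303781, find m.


log2(n/k) = log2(316/16) ≈ 4.303781.
2*k*log2(n/k) ≈ 2*16*4.303781 = 137.720992.
m = ceil(137.720992) = 138.

138


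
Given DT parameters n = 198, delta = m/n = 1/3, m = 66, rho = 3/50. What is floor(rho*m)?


m = 1/3*198 = 66.
rho = 3/50.
rho*m = 3/50*66 = 3.96.
k = floor(3.96) = 3.

3


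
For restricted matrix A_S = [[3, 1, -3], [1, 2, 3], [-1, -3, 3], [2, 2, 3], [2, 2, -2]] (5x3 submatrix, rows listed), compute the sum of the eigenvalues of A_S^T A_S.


Sum of eigenvalues of A_S^T A_S = trace(A_S^T A_S) = sum of squared column norms of A_S.
A_S^T A_S diagonal: [19, 22, 40].
trace = 19 + 22 + 40 = 81.

81


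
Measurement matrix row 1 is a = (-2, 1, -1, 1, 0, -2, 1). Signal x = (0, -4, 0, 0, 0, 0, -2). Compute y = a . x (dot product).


Non-zero terms: ['1*-4', '1*-2']
Products: [-4, -2]
y = sum = -6.

-6


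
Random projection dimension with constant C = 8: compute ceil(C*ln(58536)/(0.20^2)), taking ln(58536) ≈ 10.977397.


ln(58536) ≈ 10.977397.
eps^2 = 0.20^2 = 0.04.
C*ln(N)/eps^2 ≈ 8*10.977397/0.04 ≈ 2195.4794.
m = ceil(2195.4794) = 2196.

2196


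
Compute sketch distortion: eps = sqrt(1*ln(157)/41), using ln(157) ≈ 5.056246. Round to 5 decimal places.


ln(157) ≈ 5.056246.
1*ln(N)/m ≈ 1*5.056246/41 ≈ 0.12332307.
eps = sqrt(0.12332307) ≈ 0.3511738 ≈ 0.35117.

0.35117


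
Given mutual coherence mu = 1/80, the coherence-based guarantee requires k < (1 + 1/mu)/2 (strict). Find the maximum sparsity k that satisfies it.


1/mu = 80.
1 + 1/mu = 81.
(1 + 1/mu)/2 = 40.5 is not an integer, so k_max = floor(40.5) = 40.

40


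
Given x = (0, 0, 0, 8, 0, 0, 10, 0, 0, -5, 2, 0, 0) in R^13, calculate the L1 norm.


Non-zero entries: [(3, 8), (6, 10), (9, -5), (10, 2)]
Absolute values: [8, 10, 5, 2]
||x||_1 = sum = 25.

25


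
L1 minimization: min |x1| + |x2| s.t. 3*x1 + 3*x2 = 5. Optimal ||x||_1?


Axis intercepts:
  x1 = 5/3, x2 = 0: L1 = 5/3
  x1 = 0, x2 = 5/3: L1 = 5/3
x* = (5/3, 0)
||x*||_1 = 5/3.

5/3


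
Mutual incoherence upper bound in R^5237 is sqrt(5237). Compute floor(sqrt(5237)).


72^2 = 5184 <= 5237 < 5329 = 73^2, so 72 <= sqrt(5237) < 73.
floor(sqrt(5237)) = 72.

72


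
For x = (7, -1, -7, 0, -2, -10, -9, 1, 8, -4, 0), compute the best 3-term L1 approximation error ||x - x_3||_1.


Sorted |x_i| descending: [10, 9, 8, 7, 7, 4, 2, 1, 1, 0, 0]
Keep top 3: [10, 9, 8]
Tail entries: [7, 7, 4, 2, 1, 1, 0, 0]
L1 error = sum of tail = 22.

22


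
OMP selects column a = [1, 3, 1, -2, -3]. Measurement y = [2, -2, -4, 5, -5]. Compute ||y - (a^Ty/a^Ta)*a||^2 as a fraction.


a^T a = 24.
a^T y = -3.
coeff = -3/24 = -1/8.
||r||^2 = 589/8.

589/8


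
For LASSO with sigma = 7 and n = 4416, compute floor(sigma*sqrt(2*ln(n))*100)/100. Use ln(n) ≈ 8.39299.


ln(4416) ≈ 8.39299.
2*ln(n) ≈ 16.78598.
sqrt(2*ln(n)) ≈ sqrt(16.78598) ≈ 4.09707.
lambda ≈ 7*4.09707 = 28.67949.
floor(lambda*100)/100 = 28.67.

28.67


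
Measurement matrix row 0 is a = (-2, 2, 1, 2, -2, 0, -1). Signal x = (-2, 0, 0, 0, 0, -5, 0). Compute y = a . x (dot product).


Non-zero terms: ['-2*-2', '0*-5']
Products: [4, 0]
y = sum = 4.

4


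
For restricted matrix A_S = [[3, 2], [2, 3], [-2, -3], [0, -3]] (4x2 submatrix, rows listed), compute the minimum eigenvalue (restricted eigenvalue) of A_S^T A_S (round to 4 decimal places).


A_S^T A_S = [[17, 18], [18, 31]].
trace = 48.
det = 203.
disc = trace^2 - 4*det = 2304 - 4*203 = 1492.
sqrt(1492) ≈ 38.626416.
lam_min = (48 - sqrt(1492))/2 ≈ (48 - 38.626416)/2 = 4.686792 ≈ 4.6868.

4.6868


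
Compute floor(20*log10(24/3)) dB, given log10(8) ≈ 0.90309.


||x||/||e|| = 24/3 = 8.
log10(8) ≈ 0.90309.
20*log10(||x||/||e||) ≈ 20*0.90309 = 18.0618.
floor(18.0618) = 18.

18


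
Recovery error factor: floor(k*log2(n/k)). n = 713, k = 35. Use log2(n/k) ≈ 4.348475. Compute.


log2(n/k) = log2(713/35) ≈ 4.348475.
k*log2(n/k) ≈ 35*4.348475 = 152.196625.
floor(152.196625) = 152.

152


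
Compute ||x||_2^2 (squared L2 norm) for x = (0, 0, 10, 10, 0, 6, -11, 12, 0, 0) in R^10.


Non-zero entries: [(2, 10), (3, 10), (5, 6), (6, -11), (7, 12)]
Squares: [100, 100, 36, 121, 144]
||x||_2^2 = sum = 501.

501


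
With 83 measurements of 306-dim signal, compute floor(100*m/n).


100*m/n = 100*83/306 ≈ 27.1242.
floor = 27.

27


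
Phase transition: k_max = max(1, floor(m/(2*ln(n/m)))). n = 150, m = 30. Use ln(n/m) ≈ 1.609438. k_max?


n/m = 150/30 = 5.
ln(n/m) ≈ 1.609438.
2*ln(n/m) ≈ 3.218876.
m/(2*ln(n/m)) ≈ 30/3.218876 ≈ 9.32.
floor = 9.
k_max = max(1, 9) = 9.

9


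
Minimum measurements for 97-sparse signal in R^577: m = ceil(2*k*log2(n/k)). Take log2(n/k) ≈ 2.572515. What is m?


log2(n/k) = log2(577/97) ≈ 2.572515.
2*k*log2(n/k) ≈ 2*97*2.572515 = 499.06791.
m = ceil(499.06791) = 500.

500


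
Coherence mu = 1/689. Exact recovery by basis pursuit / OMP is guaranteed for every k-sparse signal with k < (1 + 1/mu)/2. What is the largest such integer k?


1/mu = 689.
1 + 1/mu = 690.
(1 + 1/mu)/2 = 345 is an integer and the inequality is strict, so k_max = 345 - 1 = 344.

344


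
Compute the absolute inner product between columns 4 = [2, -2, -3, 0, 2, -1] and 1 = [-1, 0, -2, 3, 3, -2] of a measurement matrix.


Inner product: 2*-1 + -2*0 + -3*-2 + 0*3 + 2*3 + -1*-2
Products: [-2, 0, 6, 0, 6, 2]
Sum = 12.
|dot| = 12.

12


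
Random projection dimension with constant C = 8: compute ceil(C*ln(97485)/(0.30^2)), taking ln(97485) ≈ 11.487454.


ln(97485) ≈ 11.487454.
eps^2 = 0.30^2 = 0.09.
C*ln(N)/eps^2 ≈ 8*11.487454/0.09 ≈ 1021.107.
m = ceil(1021.107) = 1022.

1022


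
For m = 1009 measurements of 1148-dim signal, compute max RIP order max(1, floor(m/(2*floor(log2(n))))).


floor(log2(1148)) = 10.
2*10 = 20.
m/(2*floor(log2(n))) = 1009/20 ≈ 50.45.
floor = 50.
k = max(1, 50) = 50.

50


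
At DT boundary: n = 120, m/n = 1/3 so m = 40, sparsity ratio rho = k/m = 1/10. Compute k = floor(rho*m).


m = 1/3*120 = 40.
rho = 1/10.
rho*m = 1/10*40 = 4.
k = floor(4) = 4.

4


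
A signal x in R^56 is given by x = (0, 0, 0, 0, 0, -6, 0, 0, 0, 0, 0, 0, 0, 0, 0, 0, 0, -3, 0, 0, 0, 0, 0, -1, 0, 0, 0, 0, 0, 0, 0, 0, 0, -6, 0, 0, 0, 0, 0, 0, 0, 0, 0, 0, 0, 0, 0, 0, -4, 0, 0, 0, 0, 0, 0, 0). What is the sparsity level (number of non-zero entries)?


Non-zero positions: [5, 17, 23, 33, 48].
Sparsity = 5.

5
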